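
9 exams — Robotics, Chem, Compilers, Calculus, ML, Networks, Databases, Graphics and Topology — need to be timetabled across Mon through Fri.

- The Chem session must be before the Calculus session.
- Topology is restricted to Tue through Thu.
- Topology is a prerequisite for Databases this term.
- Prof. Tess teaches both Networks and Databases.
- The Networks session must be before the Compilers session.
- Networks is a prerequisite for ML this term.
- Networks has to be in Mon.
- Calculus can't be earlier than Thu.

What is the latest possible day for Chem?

Thu

Downstream work caps Chem at Thu.
Chem at Thu is achievable: Chem -> Thu; Databases -> Wed; Topology -> Tue; Compilers -> Tue; ML -> Tue; Calculus -> Fri; Networks -> Mon; Graphics -> Mon; Robotics -> Mon.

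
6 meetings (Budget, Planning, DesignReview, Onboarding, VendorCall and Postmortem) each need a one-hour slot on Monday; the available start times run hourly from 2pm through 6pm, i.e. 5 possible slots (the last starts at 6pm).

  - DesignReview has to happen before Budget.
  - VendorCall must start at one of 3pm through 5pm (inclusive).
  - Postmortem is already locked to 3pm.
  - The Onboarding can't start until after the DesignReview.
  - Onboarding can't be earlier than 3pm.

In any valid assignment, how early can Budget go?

3pm

Precedence pushes Budget to at least 3pm.
Budget at 3pm is achievable: Onboarding in 3pm; Postmortem in 3pm; DesignReview in 2pm; VendorCall in 3pm; Budget in 3pm; Planning in 2pm.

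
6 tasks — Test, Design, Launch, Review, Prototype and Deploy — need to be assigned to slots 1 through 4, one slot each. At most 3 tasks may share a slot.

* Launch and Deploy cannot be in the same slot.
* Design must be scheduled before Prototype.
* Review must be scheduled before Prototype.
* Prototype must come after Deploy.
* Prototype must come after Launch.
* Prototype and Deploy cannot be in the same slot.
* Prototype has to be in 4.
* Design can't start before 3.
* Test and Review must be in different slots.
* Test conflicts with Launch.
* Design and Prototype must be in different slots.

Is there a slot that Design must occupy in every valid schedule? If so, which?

3

Design's window is 3–4.
Prototype is fixed at 4, and Design can't share a slot with Prototype.
So Design must be 3.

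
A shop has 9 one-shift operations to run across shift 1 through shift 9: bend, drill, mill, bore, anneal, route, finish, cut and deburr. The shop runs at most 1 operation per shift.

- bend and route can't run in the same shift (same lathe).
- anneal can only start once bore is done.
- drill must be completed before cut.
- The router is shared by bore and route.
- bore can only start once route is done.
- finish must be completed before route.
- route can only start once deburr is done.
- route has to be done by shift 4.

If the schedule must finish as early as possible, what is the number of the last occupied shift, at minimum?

The precedence chain requires at least 4 distinct shifts.
With at most 1 per shift and 9 operations, at least 9 shifts are needed.
9 works (last occupied shift: shift 9): for example finish in shift 1; bore in shift 4; route in shift 3; bend in shift 8; drill in shift 5; anneal in shift 6; deburr in shift 2; cut in shift 7; mill in shift 9.

9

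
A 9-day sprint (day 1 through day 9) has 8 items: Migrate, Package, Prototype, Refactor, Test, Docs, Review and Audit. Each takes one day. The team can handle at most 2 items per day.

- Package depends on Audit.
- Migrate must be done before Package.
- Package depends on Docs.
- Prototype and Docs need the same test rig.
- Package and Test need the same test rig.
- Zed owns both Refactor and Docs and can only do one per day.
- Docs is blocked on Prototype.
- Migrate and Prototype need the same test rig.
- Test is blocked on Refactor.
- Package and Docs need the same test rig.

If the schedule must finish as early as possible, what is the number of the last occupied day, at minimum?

4

The precedence chain requires at least 3 distinct days.
With at most 2 per day and 8 work items, at least 4 days are needed.
4 works (last occupied day: day 4): for example Package -> day 3, Refactor -> day 3, Docs -> day 2, Prototype -> day 1, Test -> day 4, Audit -> day 1, Review -> day 4, Migrate -> day 2.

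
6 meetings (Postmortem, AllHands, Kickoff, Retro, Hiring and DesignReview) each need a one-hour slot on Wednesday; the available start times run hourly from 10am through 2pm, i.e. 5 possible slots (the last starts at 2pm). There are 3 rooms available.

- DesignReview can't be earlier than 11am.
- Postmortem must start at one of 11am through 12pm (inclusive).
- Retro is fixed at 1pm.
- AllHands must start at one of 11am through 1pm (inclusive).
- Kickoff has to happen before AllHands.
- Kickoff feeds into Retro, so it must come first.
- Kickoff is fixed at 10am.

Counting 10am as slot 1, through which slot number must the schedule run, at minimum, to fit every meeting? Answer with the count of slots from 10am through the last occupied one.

4 slots

The precedence chain requires at least 2 distinct slots.
With at most 3 per slot and 6 meetings, at least 2 slots are needed.
Retro can't be placed before 1pm — that is slot 4 counting from 10am — so the schedule must run through at least 4 slots.
4 works (last occupied slot: 1pm): for example Kickoff -> 10am, Postmortem -> 11am, Retro -> 1pm, DesignReview -> 11am, AllHands -> 11am, Hiring -> 10am.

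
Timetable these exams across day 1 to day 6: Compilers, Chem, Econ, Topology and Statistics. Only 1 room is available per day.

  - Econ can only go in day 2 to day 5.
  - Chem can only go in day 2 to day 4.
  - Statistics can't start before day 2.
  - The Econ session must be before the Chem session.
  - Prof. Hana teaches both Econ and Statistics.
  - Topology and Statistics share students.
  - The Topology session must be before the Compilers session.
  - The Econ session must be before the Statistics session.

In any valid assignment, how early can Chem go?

day 3

Chem is available from day 2; precedence pushes Chem to at least day 3; Chem's own window allows nothing later than day 4.
Chem at day 3 is achievable: Econ in day 2; Statistics in day 4; Compilers in day 5; Chem in day 3; Topology in day 1.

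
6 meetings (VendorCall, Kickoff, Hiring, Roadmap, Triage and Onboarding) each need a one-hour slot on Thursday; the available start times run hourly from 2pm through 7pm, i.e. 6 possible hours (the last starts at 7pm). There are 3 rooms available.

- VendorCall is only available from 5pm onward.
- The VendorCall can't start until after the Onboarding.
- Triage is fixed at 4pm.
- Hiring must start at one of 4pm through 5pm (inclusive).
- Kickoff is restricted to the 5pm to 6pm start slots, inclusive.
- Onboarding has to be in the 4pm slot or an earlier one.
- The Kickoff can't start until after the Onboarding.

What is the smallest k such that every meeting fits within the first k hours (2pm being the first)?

4 hours

The precedence chain requires at least 2 distinct hours.
With at most 3 per hour and 6 meetings, at least 2 hours are needed.
VendorCall can't be placed before 5pm — that is hour 4 counting from 2pm — so the schedule must run through at least 4 hours.
4 works (last occupied hour: 5pm): for example Kickoff=5pm, Onboarding=2pm, Hiring=4pm, Triage=4pm, VendorCall=5pm, Roadmap=2pm.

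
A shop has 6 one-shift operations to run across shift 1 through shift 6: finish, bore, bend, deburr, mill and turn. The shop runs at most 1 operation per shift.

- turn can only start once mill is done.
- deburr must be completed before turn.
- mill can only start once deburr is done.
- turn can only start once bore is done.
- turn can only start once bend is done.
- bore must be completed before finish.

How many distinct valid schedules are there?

Splitting on finish: it can be shift 2 (3), shift 3 (6), shift 4 (9), shift 5 (12), shift 6 (12). Listing each branch's schedules as (bore, bend, deburr, mill, turn) by shift number:
finish=shift 2: (1,3,4,5,6) (1,4,3,5,6) (1,5,3,4,6) — 3.
finish=shift 3: (1,2,4,5,6) (1,4,2,5,6) (1,5,2,4,6) (2,1,4,5,6) (2,4,1,5,6) (2,5,1,4,6) — 6.
finish=shift 4: (1,2,3,5,6) (1,3,2,5,6) (1,5,2,3,6) (2,1,3,5,6) (2,3,1,5,6) (2,5,1,3,6) (3,1,2,5,6) (3,2,1,5,6) (3,5,1,2,6) — 9.
finish=shift 5: (1,2,3,4,6) (1,3,2,4,6) (1,4,2,3,6) (2,1,3,4,6) (2,3,1,4,6) (2,4,1,3,6) (3,1,2,4,6) (3,2,1,4,6) (3,4,1,2,6) (4,1,2,3,6) (4,2,1,3,6) (4,3,1,2,6) — 12.
finish=shift 6: (1,2,3,4,5) (1,3,2,4,5) (1,4,2,3,5) (2,1,3,4,5) (2,3,1,4,5) (2,4,1,3,5) (3,1,2,4,5) (3,2,1,4,5) (3,4,1,2,5) (4,1,2,3,5) (4,2,1,3,5) (4,3,1,2,5) — 12.
Summing: 3 + 6 + 9 + 12 + 12 = 42.

42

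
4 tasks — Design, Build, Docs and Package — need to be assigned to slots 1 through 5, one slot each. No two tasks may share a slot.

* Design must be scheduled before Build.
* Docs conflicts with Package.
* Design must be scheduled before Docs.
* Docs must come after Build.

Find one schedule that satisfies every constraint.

Package in 4; Docs in 3; Build in 2; Design in 1

Checking: Design(1) before Docs(3); Design(1) before Build(2); Build(2) before Docs(3); Docs(3) != Package(4); max 1 per slot (cap 1).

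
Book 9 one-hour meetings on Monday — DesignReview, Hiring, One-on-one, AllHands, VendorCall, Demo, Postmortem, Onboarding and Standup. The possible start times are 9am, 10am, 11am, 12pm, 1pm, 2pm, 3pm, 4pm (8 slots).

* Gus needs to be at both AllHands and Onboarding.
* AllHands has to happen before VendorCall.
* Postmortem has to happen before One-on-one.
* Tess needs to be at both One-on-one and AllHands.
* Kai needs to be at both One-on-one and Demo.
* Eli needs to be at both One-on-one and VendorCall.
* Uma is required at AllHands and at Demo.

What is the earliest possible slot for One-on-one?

Precedence pushes One-on-one to at least 10am.
One-on-one at 10am is achievable: Demo in 11am, DesignReview in 9am, Standup in 9am, Postmortem in 9am, Hiring in 9am, One-on-one in 10am, Onboarding in 10am, VendorCall in 11am, AllHands in 9am.

10am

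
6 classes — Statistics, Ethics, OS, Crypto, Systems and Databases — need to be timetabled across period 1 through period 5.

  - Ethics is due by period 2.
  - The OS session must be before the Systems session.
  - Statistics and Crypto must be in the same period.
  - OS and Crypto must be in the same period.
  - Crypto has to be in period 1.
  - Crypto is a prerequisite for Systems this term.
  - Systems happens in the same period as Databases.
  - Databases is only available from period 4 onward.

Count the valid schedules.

4

Enumerating: OS in period 1; Systems in period 4; Crypto in period 1; Statistics in period 1; Ethics in period 1; Databases in period 4 | Systems=period 5, Ethics=period 1, OS=period 1, Databases=period 5, Crypto=period 1, Statistics=period 1 | Ethics -> period 2; Systems -> period 4; Crypto -> period 1; Databases -> period 4; OS -> period 1; Statistics -> period 1 | Systems -> period 5, Statistics -> period 1, OS -> period 1, Crypto -> period 1, Ethics -> period 2, Databases -> period 5.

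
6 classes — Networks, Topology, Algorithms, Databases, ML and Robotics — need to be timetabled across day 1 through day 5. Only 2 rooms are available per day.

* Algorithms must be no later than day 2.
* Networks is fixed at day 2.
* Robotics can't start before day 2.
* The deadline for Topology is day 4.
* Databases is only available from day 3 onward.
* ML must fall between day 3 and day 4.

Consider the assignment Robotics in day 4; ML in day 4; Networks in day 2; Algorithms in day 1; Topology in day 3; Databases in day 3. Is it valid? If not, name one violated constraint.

Yes, all constraints hold

Only 2 rooms are available per day — holds.
Algorithms must be no later than day 2 — holds.
Networks is fixed at day 2 — holds.
Robotics can't start before day 2 — holds.
ML must fall between day 3 and day 4 — holds.
The deadline for Topology is day 4 — holds.
Databases is only available from day 3 onward — holds.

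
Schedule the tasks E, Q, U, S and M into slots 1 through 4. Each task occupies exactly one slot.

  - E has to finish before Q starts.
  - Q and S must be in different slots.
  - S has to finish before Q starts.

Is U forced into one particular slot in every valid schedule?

U can be 1 (e.g. M -> 1, E -> 1, U -> 1, Q -> 2, S -> 1) or 2 (e.g. S in 1; E in 1; Q in 2; M in 1; U in 2).

No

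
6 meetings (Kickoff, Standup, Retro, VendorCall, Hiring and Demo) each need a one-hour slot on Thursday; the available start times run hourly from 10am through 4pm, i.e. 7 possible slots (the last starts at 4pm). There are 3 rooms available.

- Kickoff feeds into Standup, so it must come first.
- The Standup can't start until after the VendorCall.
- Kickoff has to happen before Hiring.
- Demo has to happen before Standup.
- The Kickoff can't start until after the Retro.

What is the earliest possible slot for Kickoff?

11am

Precedence pushes Kickoff to at least 11am; downstream work caps Kickoff at 3pm.
Kickoff at 11am is achievable: VendorCall -> 10am; Demo -> 10am; Hiring -> 12pm; Retro -> 10am; Standup -> 12pm; Kickoff -> 11am.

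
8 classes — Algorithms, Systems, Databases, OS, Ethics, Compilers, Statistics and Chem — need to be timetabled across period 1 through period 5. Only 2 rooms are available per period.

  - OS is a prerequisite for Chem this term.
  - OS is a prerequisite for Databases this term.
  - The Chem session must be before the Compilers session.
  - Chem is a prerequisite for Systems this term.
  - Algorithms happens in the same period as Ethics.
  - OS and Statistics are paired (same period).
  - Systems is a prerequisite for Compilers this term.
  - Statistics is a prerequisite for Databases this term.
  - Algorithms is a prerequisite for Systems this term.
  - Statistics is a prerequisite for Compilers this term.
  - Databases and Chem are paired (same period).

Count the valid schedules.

Enumerating: Compilers=period 5, Chem=period 2, Systems=period 4, Statistics=period 1, Databases=period 2, OS=period 1, Algorithms=period 3, Ethics=period 3 | Chem -> period 3, Compilers -> period 5, Statistics -> period 1, Ethics -> period 2, OS -> period 1, Systems -> period 4, Algorithms -> period 2, Databases -> period 3 | Chem in period 3, Databases in period 3, Compilers in period 5, Ethics in period 1, Algorithms in period 1, Statistics in period 2, Systems in period 4, OS in period 2.

3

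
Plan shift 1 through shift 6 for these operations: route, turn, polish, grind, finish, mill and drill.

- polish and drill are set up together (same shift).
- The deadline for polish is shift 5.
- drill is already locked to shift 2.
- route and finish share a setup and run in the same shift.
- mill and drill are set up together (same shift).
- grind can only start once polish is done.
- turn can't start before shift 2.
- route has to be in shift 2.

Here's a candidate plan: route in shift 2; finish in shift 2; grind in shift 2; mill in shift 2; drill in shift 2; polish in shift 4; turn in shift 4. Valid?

mill and drill are set up together (same shift) — holds.
polish and drill are set up together (same shift) — violated.
drill is already locked to shift 2 — holds.
route and finish share a setup and run in the same shift — holds.
turn can't start before shift 2 — holds.
grind can only start once polish is done — violated.
The deadline for polish is shift 5 — holds.
route has to be in shift 2 — holds.

No. grind can only start once polish is done is not satisfied.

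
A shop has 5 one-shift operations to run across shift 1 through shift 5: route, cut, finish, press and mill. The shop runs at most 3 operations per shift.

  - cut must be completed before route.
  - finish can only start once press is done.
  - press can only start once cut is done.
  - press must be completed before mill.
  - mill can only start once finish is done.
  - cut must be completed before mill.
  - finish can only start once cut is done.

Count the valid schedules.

Splitting on route: it can be shift 2 (4), shift 3 (5), shift 4 (5), shift 5 (5). Listing each branch's schedules as (cut, finish, press, mill) by shift number:
route=shift 2: (1,3,2,4) (1,3,2,5) (1,4,2,5) (1,4,3,5) — 4.
route=shift 3: (1,3,2,4) (1,3,2,5) (1,4,2,5) (1,4,3,5) (2,4,3,5) — 5.
route=shift 4: (1,3,2,4) (1,3,2,5) (1,4,2,5) (1,4,3,5) (2,4,3,5) — 5.
route=shift 5: (1,3,2,4) (1,3,2,5) (1,4,2,5) (1,4,3,5) (2,4,3,5) — 5.
Summing: 4 + 5 + 5 + 5 = 19.

19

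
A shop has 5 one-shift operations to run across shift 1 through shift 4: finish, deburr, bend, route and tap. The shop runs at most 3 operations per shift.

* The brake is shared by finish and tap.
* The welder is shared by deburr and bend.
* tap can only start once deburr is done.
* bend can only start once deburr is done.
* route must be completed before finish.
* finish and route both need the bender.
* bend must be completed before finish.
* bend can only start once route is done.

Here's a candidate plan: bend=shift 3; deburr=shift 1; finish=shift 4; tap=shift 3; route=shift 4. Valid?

The shop runs at most 3 operations per shift — holds.
bend must be completed before finish — holds.
The welder is shared by deburr and bend — holds.
The brake is shared by finish and tap — holds.
bend can only start once deburr is done — holds.
bend can only start once route is done — violated.
route must be completed before finish — violated.
finish and route both need the bender — violated.
tap can only start once deburr is done — holds.

No. finish and route both need the bender is not satisfied.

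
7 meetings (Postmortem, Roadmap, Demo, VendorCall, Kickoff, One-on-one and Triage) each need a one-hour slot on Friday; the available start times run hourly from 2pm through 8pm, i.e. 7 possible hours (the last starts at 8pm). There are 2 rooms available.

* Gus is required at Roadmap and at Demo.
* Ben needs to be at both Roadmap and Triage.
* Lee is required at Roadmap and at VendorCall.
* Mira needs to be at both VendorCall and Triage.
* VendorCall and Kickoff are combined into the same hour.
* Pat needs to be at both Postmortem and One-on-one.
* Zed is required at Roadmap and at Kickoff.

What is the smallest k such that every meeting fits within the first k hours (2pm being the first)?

4

With at most 2 per hour and 7 meetings, at least 4 hours are needed.
4 works (last occupied hour: 5pm): for example Triage -> 5pm, Postmortem -> 2pm, Roadmap -> 2pm, One-on-one -> 3pm, Kickoff -> 4pm, VendorCall -> 4pm, Demo -> 3pm.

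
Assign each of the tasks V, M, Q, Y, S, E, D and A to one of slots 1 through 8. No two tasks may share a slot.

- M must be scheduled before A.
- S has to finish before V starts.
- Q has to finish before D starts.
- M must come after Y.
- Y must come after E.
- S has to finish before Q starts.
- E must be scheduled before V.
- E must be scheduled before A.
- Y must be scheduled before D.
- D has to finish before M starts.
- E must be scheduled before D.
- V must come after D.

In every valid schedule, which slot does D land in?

Precedence pushes D to at least 3; downstream work caps D at 6.
So D is pinned to 5.

5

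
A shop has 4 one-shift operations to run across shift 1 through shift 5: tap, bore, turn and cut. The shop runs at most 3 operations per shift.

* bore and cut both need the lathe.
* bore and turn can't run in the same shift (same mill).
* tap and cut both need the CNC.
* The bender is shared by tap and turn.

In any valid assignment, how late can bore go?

shift 5

bore at shift 5 is achievable: tap=shift 1; turn=shift 2; bore=shift 5; cut=shift 2.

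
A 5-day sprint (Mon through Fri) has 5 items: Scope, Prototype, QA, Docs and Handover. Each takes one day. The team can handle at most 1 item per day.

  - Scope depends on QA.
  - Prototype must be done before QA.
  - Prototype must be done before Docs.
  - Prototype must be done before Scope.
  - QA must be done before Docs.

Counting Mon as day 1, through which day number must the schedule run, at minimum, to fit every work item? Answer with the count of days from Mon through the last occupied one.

The precedence chain requires at least 3 distinct days.
With at most 1 per day and 5 work items, at least 5 days are needed.
5 works (last occupied day: Fri): for example Docs=Thu, Handover=Fri, Scope=Wed, Prototype=Mon, QA=Tue.

5 days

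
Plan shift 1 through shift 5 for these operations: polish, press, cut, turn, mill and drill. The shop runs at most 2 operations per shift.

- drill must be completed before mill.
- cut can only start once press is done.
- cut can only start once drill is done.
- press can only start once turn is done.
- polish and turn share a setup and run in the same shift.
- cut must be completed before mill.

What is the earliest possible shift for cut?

shift 3

Precedence pushes cut to at least shift 3; downstream work caps cut at shift 4.
cut at shift 3 is achievable: cut=shift 3, mill=shift 4, drill=shift 2, polish=shift 1, press=shift 2, turn=shift 1.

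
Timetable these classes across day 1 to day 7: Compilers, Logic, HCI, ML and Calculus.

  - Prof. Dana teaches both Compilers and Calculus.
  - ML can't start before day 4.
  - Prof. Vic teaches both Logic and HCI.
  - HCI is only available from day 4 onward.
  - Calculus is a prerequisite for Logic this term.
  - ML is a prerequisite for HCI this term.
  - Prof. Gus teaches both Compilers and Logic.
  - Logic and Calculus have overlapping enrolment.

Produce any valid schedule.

ML=day 4, Compilers=day 3, HCI=day 5, Logic=day 2, Calculus=day 1

Checking: ML(day 4) before HCI(day 5); Calculus(day 1) before Logic(day 2); Logic(day 2) != HCI(day 5); Compilers(day 3) != Logic(day 2); Compilers(day 3) != Calculus(day 1); Logic(day 2) != Calculus(day 1); ML=day 4 in [day 4,day 7]; HCI=day 5 in [day 4,day 7].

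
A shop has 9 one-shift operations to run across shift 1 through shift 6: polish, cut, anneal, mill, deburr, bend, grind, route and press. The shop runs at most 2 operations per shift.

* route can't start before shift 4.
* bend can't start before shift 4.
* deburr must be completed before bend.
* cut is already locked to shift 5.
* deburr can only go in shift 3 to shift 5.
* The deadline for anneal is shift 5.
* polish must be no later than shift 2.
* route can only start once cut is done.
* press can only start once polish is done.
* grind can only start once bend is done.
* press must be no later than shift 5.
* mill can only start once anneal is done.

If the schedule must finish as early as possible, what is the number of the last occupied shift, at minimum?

shift 6

The precedence chain requires at least 3 distinct shifts.
With at most 2 per shift and 9 operations, at least 5 shifts are needed.
Propagating the time windows through the other constraints, route can't land before shift 6, so the schedule must run through at least shift 6.
6 works (last occupied shift: shift 6): for example route -> shift 6; polish -> shift 1; press -> shift 2; grind -> shift 5; cut -> shift 5; mill -> shift 2; bend -> shift 4; deburr -> shift 3; anneal -> shift 1.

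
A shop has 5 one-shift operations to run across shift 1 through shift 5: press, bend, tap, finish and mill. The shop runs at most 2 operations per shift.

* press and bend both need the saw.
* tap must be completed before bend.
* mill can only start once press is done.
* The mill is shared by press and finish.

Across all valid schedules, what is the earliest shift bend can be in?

shift 2

Precedence pushes bend to at least shift 2.
bend at shift 2 is achievable: press -> shift 1; bend -> shift 2; finish -> shift 3; mill -> shift 2; tap -> shift 1.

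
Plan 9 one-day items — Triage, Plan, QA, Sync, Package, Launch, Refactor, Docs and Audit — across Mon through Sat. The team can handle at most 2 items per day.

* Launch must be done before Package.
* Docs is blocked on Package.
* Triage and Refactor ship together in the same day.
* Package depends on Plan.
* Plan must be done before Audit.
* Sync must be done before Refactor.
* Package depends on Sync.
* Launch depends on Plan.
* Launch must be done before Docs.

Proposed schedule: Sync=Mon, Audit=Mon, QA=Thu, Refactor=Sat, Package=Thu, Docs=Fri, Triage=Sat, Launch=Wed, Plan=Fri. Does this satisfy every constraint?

Invalid. Plan must be done before Audit.

Launch must be done before Docs — holds.
Plan must be done before Audit — violated.
The team can handle at most 2 items per day — holds.
Docs is blocked on Package — holds.
Sync must be done before Refactor — holds.
Launch depends on Plan — violated.
Triage and Refactor ship together in the same day — holds.
Package depends on Sync — holds.
Launch must be done before Package — holds.
Package depends on Plan — violated.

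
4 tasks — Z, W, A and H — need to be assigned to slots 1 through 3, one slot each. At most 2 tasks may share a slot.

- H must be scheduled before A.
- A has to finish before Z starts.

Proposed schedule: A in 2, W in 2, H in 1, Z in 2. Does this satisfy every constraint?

No — it violates: At most 2 tasks may share a slot

A has to finish before Z starts — violated.
At most 2 tasks may share a slot — violated.
H must be scheduled before A — holds.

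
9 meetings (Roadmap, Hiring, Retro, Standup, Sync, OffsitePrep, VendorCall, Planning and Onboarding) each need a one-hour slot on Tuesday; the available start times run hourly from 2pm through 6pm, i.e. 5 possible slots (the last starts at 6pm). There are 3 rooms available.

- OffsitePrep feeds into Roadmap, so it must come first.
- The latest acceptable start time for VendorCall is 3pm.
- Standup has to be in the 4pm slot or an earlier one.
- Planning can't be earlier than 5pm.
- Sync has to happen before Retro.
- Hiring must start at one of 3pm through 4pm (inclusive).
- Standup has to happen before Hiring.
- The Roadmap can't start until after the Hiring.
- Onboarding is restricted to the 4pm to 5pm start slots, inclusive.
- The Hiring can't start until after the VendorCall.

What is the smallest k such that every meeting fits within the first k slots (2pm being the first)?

The precedence chain requires at least 3 distinct slots.
With at most 3 per slot and 9 meetings, at least 3 slots are needed.
Planning can't be placed before 5pm — that is slot 4 counting from 2pm — so the schedule must run through at least 4 slots.
4 works (last occupied slot: 5pm): for example VendorCall in 2pm; Planning in 5pm; Onboarding in 4pm; Standup in 2pm; Hiring in 3pm; Sync in 2pm; Roadmap in 4pm; OffsitePrep in 3pm; Retro in 3pm.

4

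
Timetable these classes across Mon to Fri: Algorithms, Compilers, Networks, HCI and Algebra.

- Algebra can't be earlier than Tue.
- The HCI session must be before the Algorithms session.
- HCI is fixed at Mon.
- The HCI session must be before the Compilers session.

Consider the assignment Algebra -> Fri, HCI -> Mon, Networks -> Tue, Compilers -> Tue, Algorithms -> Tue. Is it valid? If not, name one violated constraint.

HCI is fixed at Mon — holds.
The HCI session must be before the Compilers session — holds.
The HCI session must be before the Algorithms session — holds.
Algebra can't be earlier than Tue — holds.

Yes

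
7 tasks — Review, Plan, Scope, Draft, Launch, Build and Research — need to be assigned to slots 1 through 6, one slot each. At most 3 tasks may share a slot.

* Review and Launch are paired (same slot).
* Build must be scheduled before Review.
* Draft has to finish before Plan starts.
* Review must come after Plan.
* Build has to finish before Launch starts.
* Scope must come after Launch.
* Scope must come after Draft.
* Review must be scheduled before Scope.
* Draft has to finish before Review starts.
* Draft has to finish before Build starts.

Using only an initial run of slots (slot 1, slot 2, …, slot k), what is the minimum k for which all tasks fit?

The precedence chain requires at least 4 distinct slots.
With at most 3 per slot and 7 tasks, at least 3 slots are needed.
4 works (last occupied slot: 4): for example Plan in 2, Scope in 4, Review in 3, Launch in 3, Draft in 1, Research in 1, Build in 2.

4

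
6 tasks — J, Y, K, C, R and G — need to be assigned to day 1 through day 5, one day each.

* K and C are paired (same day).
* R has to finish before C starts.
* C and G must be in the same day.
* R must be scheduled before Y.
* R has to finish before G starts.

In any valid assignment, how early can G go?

Precedence pushes G to at least day 2.
G at day 2 is achievable: J -> day 1; C -> day 2; Y -> day 2; G -> day 2; K -> day 2; R -> day 1.

day 2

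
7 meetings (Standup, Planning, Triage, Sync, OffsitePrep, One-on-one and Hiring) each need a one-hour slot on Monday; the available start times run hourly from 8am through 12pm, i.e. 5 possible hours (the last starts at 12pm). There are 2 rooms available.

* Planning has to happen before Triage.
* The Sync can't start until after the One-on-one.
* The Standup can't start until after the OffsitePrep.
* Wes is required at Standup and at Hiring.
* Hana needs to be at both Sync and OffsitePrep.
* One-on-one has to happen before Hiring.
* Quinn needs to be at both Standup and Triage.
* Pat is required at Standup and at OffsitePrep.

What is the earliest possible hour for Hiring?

9am

Precedence pushes Hiring to at least 9am.
Hiring at 9am is achievable: One-on-one -> 8am, Hiring -> 9am, Planning -> 8am, OffsitePrep -> 9am, Standup -> 10am, Triage -> 11am, Sync -> 10am.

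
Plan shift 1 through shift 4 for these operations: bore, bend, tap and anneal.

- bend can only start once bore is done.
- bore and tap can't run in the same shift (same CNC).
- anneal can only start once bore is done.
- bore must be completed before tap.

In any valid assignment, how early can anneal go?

Precedence pushes anneal to at least shift 2.
anneal at shift 2 is achievable: anneal in shift 2; tap in shift 2; bore in shift 1; bend in shift 2.

shift 2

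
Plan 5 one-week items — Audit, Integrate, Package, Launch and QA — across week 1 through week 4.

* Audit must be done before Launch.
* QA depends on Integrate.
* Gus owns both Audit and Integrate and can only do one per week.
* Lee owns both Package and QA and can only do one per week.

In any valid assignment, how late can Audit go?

Downstream work caps Audit at week 3.
Audit at week 3 is achievable: Launch in week 4; Audit in week 3; Package in week 1; Integrate in week 1; QA in week 2.

week 3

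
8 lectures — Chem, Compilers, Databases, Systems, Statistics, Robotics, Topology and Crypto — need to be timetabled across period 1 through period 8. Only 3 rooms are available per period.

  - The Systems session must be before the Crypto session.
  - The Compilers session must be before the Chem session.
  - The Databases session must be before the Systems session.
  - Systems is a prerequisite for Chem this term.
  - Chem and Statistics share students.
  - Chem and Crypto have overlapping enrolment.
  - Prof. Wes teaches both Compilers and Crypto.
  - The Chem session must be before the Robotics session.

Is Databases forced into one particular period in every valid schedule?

Databases can be period 1 (e.g. Chem in period 3, Topology in period 2, Robotics in period 4, Crypto in period 4, Databases in period 1, Systems in period 2, Statistics in period 1, Compilers in period 1) or period 2 (e.g. Robotics -> period 5; Chem -> period 4; Crypto -> period 5; Systems -> period 3; Databases -> period 2; Topology -> period 1; Compilers -> period 1; Statistics -> period 1).

No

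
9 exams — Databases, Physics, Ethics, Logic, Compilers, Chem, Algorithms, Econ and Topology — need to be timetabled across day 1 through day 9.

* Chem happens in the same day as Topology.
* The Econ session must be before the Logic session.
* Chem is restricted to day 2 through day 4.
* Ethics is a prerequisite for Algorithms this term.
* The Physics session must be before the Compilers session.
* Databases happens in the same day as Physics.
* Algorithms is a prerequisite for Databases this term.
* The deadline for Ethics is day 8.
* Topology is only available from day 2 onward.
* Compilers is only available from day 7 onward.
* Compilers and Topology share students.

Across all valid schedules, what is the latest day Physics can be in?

Physics must be in the same day as Databases, which can't be before day 3, so Physics is at least day 3; downstream work caps Physics at day 8.
Physics at day 8 is achievable: Compilers in day 9; Algorithms in day 2; Logic in day 2; Databases in day 8; Topology in day 2; Ethics in day 1; Chem in day 2; Physics in day 8; Econ in day 1.

day 8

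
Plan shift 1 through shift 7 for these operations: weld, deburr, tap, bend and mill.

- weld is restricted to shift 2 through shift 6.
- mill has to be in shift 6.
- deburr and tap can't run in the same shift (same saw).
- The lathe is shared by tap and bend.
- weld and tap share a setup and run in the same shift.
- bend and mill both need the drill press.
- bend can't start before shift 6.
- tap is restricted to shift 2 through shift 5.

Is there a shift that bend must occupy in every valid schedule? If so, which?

bend's window is shift 6–shift 7.
mill is fixed at shift 6, and bend can't share a shift with mill.
So bend must be shift 7.

shift 7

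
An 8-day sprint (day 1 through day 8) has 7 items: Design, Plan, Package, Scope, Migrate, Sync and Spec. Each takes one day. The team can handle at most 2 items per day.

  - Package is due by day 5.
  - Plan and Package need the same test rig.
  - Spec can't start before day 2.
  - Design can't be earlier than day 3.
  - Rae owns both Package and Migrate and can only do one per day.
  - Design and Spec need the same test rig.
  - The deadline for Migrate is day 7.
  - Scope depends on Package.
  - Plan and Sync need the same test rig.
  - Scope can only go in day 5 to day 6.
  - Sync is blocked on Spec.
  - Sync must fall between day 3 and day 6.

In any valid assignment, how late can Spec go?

Spec is available from day 2; downstream work caps Spec at day 5.
Spec at day 5 is achievable: Design in day 3, Scope in day 5, Package in day 1, Spec in day 5, Plan in day 2, Migrate in day 2, Sync in day 6.

day 5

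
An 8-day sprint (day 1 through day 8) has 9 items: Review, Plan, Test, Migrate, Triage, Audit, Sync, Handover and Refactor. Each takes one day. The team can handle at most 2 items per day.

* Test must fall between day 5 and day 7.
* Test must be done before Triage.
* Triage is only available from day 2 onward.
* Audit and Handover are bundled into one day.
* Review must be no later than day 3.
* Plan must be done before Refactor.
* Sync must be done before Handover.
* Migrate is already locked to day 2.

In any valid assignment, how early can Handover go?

day 3

Precedence pushes Handover to at least day 2.
Handover at day 3 is achievable: Handover=day 3; Refactor=day 4; Triage=day 6; Audit=day 3; Plan=day 1; Test=day 5; Sync=day 2; Review=day 1; Migrate=day 2.
Nothing earlier works — the capacity limit rule out every day before day 3.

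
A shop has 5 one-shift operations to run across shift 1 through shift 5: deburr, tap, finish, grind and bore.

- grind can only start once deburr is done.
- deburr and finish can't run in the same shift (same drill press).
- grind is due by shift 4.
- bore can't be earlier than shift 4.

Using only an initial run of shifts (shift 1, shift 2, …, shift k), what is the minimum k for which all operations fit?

4

The precedence chain requires at least 2 distinct shifts.
bore can't be placed before shift 4, so the schedule must run through at least shift 4.
4 works (last occupied shift: shift 4): for example bore in shift 4; deburr in shift 1; grind in shift 2; tap in shift 1; finish in shift 2.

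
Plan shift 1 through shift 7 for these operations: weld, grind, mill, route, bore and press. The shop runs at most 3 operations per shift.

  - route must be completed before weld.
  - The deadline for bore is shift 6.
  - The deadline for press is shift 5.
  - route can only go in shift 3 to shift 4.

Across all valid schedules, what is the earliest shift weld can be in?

Precedence pushes weld to at least shift 4.
weld at shift 4 is achievable: route -> shift 3; grind -> shift 1; bore -> shift 1; press -> shift 1; weld -> shift 4; mill -> shift 2.

shift 4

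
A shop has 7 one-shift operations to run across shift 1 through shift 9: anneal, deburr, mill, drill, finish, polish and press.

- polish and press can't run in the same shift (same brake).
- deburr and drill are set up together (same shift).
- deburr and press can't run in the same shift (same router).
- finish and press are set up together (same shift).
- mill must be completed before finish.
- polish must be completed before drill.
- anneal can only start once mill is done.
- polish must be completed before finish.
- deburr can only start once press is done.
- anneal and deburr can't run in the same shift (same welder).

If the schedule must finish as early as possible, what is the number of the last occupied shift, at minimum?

The precedence chain requires at least 3 distinct shifts.
3 works (last occupied shift: shift 3): for example finish in shift 2; mill in shift 1; deburr in shift 3; drill in shift 3; anneal in shift 2; polish in shift 1; press in shift 2.

shift 3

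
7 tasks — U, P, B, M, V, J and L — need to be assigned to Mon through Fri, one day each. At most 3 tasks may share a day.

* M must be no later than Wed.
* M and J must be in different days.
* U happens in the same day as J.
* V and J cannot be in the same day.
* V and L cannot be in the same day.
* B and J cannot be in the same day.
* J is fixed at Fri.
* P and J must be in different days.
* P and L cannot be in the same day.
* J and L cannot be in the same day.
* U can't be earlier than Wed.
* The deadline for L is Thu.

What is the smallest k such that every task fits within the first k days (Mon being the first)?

5

With at most 3 per day and 7 tasks, at least 3 days are needed.
J can't be placed before Fri — that is day 5 counting from Mon — so the schedule must run through at least 5 days.
5 works (last occupied day: Fri): for example L in Mon; V in Tue; M in Mon; J in Fri; U in Fri; P in Tue; B in Mon.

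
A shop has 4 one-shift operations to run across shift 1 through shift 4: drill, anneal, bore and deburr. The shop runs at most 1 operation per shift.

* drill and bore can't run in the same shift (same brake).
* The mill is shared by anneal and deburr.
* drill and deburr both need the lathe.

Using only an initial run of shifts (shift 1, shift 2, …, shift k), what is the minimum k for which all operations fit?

4 shifts

With at most 1 per shift and 4 operations, at least 4 shifts are needed.
4 works (last occupied shift: shift 4): for example drill in shift 1, anneal in shift 2, deburr in shift 4, bore in shift 3.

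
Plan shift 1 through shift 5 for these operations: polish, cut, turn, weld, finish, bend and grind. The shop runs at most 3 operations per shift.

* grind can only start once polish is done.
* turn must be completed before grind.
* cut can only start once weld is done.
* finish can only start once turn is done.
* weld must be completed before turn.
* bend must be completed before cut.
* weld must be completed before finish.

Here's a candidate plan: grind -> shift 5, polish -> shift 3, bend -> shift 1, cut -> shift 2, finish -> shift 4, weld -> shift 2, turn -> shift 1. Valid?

bend must be completed before cut — holds.
weld must be completed before turn — violated.
turn must be completed before grind — holds.
grind can only start once polish is done — holds.
The shop runs at most 3 operations per shift — holds.
cut can only start once weld is done — violated.
finish can only start once turn is done — holds.
weld must be completed before finish — holds.

Invalid. weld must be completed before turn.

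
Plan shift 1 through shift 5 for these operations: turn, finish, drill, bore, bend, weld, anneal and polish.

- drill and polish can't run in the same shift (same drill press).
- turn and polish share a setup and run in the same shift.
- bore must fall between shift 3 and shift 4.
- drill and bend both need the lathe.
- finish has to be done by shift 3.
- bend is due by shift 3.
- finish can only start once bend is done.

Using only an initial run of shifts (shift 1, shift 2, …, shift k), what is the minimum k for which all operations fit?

The precedence chain requires at least 2 distinct shifts.
bore can't be placed before shift 3, so the schedule must run through at least shift 3.
3 works (last occupied shift: shift 3): for example weld=shift 1; polish=shift 1; turn=shift 1; bore=shift 3; bend=shift 1; finish=shift 2; drill=shift 2; anneal=shift 1.

3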